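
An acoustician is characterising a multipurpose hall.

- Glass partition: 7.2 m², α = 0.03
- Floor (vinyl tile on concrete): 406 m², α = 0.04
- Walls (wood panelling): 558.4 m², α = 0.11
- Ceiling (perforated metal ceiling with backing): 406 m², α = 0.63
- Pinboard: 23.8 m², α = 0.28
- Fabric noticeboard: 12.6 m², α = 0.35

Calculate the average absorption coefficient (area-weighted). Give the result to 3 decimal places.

0.244

S = Σ Sᵢ = 7.2 + 406 + 558.4 + 406 + 23.8 + 12.6 = 1414.0 m².
Weighted sum Σ Sα = 344.734.
ᾱ = 344.734 / 1414.0 = 0.244.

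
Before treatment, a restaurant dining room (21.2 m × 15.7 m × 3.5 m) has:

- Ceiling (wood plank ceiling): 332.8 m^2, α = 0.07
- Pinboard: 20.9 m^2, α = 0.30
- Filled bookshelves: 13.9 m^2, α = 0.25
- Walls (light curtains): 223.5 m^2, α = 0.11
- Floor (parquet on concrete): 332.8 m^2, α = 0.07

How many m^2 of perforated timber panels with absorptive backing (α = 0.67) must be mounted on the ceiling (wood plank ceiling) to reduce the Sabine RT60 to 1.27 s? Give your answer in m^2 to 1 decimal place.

Equivalent absorption area: A₁ = 332.8·0.07 + 20.9·0.30 + 13.9·0.25 + 223.5·0.11 + 332.8·0.07 = 80.922 m^2.
V = 1164.94 m³. Target absorption A₂ = 0.161 × 1164.94 / 1.27 = 147.681 sabins.
ΔA needed = 147.681 − 80.922 = 66.759 sabins.
Each m^2 of panel replacing the ceiling (wood plank ceiling) adds (0.67 − 0.07) = 0.60 sabins.
Panel area = 66.759 / 0.60 = 111.3 m^2.

111.3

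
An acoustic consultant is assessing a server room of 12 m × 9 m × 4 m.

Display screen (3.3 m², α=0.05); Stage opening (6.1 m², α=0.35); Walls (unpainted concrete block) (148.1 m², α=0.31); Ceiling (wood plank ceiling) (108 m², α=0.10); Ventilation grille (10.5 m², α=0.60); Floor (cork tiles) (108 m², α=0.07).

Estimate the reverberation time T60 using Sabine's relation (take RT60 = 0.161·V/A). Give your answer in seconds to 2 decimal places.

0.95 s

Equivalent absorption area: A = 3.3·0.05 + 6.1·0.35 + 148.1·0.31 + 108·0.10 + 10.5·0.60 + 108·0.07 = 72.871 m².
V = 12·9·4 = 432 m³.
T = 0.161 V/A = 0.161·432/72.871 = 0.95 s.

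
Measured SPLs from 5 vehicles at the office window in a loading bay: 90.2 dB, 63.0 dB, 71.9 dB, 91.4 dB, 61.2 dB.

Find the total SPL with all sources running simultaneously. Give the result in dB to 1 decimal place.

Sum in the linear (power) domain: Σ 10^(Lᵢ/10) = 10^(90.2/10) + 10^(63.0/10) + 10^(71.9/10) + 10^(91.4/10) + 10^(61.2/10) = 2.446e+09.
L_total = 10·log₁₀(2.446e+09) = 93.9 dB.

93.9 dB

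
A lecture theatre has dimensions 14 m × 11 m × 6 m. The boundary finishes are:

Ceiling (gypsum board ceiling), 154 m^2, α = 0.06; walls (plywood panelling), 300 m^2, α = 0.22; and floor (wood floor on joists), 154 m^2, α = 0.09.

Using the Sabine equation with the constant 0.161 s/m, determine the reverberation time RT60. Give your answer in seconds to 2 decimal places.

1.67 s

A = Σ Sᵢαᵢ = 154*0.06 + 300*0.22 + 154*0.09 = 89.100 sabins.
Volume V = 14 × 11 × 6 = 924 m³.
RT60 = 0.161 · V / A = 0.161 × 924 / 89.100 = 1.67 s.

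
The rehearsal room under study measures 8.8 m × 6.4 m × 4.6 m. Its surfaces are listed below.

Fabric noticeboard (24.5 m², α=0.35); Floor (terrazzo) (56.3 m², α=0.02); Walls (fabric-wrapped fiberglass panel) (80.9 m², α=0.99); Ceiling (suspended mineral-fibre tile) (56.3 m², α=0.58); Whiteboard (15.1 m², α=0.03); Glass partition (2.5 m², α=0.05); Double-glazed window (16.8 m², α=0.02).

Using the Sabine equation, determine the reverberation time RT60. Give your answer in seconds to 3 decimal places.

A = Σ Sᵢαᵢ = 24.5·0.35 + 56.3·0.02 + 80.9·0.99 + 56.3·0.58 + 15.1·0.03 + 2.5·0.05 + 16.8·0.02 = 123.360 sabins.
Room volume: 259.072 m³.
Sabine: RT60 = 0.161 × 259.072 / 123.360 = 0.338 s.

0.338 sec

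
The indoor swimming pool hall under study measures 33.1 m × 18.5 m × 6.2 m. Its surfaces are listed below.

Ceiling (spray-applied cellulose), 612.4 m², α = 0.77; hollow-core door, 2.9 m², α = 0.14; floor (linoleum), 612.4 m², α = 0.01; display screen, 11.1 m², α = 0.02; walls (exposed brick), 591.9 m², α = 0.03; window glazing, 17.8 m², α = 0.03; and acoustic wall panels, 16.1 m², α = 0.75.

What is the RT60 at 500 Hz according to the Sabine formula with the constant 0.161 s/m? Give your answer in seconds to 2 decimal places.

1.20 seconds

A = Σ Sᵢαᵢ = 612.4×0.77 + 2.9×0.14 + 612.4×0.01 + 11.1×0.02 + 591.9×0.03 + 17.8×0.03 + 16.1×0.75 = 508.666 sabins.
Volume V = 33.1 × 18.5 × 6.2 = 3796.57 m³.
RT60 = 0.161 · V / A = 0.161 × 3796.57 / 508.666 = 1.20 s.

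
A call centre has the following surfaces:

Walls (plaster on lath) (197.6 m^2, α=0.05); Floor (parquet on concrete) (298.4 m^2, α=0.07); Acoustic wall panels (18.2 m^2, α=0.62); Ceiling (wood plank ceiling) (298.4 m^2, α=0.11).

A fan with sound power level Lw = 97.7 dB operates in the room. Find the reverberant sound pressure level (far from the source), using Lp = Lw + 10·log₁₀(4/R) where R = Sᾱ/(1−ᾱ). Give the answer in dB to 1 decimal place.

84.6 dB

A = 74.876 sabins; S = 812.6 m^2.
ᾱ = 74.876/812.6 = 0.0921; R = Sᾱ/(1−ᾱ) = 74.876/(1−0.0921) = 82.472 m^2.
Lp = 97.7 + 10·log₁₀(4/82.472) = 97.7 + (-13.14) = 84.6 dB.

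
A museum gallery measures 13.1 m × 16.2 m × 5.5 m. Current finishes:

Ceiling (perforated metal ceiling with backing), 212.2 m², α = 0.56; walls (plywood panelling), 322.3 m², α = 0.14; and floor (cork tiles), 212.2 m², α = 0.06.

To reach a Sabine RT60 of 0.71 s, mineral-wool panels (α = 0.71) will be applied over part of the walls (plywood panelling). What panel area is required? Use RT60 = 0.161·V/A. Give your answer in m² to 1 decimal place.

Summing Sᵢαᵢ: 118.832 + 45.122 + 12.732 → A₁ = 176.686 sabins.
Required A₂ = 0.161·1167.21/0.71 = 264.677 sabins.
Absorption to add: 264.677 − 176.686 = 87.991 sabins.
Each m² of panel replacing the walls (plywood panelling) adds (0.71 − 0.14) = 0.57 sabins.
Panel area = 87.991 / 0.57 = 154.4 m².

154.4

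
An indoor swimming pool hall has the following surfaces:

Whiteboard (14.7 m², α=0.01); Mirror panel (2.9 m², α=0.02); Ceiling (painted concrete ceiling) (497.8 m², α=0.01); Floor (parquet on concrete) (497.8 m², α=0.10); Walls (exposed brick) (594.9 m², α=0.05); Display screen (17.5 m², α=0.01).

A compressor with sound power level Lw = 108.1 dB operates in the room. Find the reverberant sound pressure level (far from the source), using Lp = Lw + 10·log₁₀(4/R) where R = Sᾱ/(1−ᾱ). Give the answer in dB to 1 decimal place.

Σ(Sᵢαᵢ) = 14.7×0.01 + 2.9×0.02 + 497.8×0.01 + 497.8×0.10 + 594.9×0.05 + 17.5×0.01 = 84.883; total area S = 1625.6 m².
ᾱ = 84.883/1625.6 = 0.0522; R = Sᾱ/(1−ᾱ) = 84.883/(1−0.0522) = 89.558 m².
Lp = 108.1 + 10·log₁₀(4/89.558) = 108.1 + (-13.50) = 94.6 dB.

94.6 dB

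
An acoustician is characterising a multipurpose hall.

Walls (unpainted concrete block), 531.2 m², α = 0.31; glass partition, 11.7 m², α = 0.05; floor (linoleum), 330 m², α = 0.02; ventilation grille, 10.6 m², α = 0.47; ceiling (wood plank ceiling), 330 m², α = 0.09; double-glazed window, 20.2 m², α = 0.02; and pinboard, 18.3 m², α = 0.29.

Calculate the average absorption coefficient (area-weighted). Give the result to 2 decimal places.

0.17

Total surface area S = 1252.0 m².
Σ(Sᵢαᵢ) = 531.2*0.31 + 11.7*0.05 + 330*0.02 + 10.6*0.47 + 330*0.09 + 20.2*0.02 + 18.3*0.29 = 212.250.
ᾱ = 212.250 / 1252.0 = 0.17.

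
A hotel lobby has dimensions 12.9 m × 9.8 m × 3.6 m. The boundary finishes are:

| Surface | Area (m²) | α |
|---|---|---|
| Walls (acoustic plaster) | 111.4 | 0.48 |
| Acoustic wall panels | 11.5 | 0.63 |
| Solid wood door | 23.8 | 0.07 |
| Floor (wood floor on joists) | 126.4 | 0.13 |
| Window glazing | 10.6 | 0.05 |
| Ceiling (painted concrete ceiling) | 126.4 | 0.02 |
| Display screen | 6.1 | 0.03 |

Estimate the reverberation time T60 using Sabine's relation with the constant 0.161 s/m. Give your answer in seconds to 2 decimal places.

Summing Sᵢαᵢ: 53.472 + 7.245 + 1.666 + 16.432 + 0.530 + 2.528 + 0.183 → A = 82.056 sabins.
Room volume: 455.112 m³.
RT60 = 0.161 · V / A = 0.161 × 455.112 / 82.056 = 0.89 s.

0.89 sec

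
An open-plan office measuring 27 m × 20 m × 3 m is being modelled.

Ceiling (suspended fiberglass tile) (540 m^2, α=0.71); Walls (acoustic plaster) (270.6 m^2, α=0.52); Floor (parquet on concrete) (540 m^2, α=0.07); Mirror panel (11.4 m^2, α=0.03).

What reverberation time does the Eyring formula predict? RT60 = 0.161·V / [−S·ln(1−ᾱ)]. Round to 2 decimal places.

0.36 seconds

Total surface area S = 540 + 270.6 + 540 + 11.4 = 1362.0 m^2.
Absorption A = 540·0.71 + 270.6·0.52 + 540·0.07 + 11.4·0.03 = 562.254 sabins.
Mean coefficient ᾱ = A/S = 0.4128.
Eyring denominator: −S ln(1−ᾱ) = 725.115.
V = 27 × 20 × 3 = 1620 m³.
T = 0.161·V/[−S·ln(1−ᾱ)] = 0.161·1620/725.115 = 0.36 s.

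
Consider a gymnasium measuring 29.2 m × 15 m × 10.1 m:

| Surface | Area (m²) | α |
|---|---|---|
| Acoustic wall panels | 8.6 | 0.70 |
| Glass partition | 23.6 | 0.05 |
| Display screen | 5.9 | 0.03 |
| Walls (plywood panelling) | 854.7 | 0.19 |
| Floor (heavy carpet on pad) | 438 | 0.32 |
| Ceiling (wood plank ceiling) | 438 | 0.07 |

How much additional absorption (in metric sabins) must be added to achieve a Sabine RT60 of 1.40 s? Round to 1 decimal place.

168.1 sabins

A₁ = Σ Sᵢαᵢ = 8.6·0.70 + 23.6·0.05 + 5.9·0.03 + 854.7·0.19 + 438·0.32 + 438·0.07 = 340.590 sabins.
For T = 1.40 s, need A₂ = 0.161·V/T = 0.161·4423.8/1.40 = 508.737 sabins.
Additional absorption ΔA = 508.737 − 340.590 = 168.1 sabins.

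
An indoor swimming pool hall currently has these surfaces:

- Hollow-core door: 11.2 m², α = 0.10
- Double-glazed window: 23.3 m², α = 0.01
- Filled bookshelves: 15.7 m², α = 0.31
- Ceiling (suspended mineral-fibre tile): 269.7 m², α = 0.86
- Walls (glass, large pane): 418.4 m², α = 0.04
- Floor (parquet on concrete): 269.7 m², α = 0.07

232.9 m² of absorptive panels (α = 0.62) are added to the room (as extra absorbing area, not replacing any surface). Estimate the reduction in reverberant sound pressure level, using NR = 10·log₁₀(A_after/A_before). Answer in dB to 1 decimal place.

1.8 dB

A_before = Σ Sᵢαᵢ = 11.2·0.10 + 23.3·0.01 + 15.7·0.31 + 269.7·0.86 + 418.4·0.04 + 269.7·0.07 = 273.777 sabins.
Added absorption = 232.9 × 0.62 = 144.398 sabins.
New total A_after = 418.175 sabins.
NR = 10·log₁₀(418.175/273.777) = 1.8 dB.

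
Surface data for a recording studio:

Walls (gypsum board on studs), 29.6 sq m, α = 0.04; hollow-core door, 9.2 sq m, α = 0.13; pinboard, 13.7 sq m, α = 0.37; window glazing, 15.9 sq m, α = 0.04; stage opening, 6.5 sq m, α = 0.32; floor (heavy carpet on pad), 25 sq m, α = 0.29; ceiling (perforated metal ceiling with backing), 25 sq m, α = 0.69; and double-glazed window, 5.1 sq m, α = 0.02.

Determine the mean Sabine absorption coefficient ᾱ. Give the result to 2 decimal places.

0.27

S = Σ Sᵢ = 29.6 + 9.2 + 13.7 + 15.9 + 6.5 + 25 + 25 + 5.1 = 130.0 sq m.
Σ(Sᵢαᵢ) = 29.6×0.04 + 9.2×0.13 + 13.7×0.37 + 15.9×0.04 + 6.5×0.32 + 25×0.29 + 25×0.69 + 5.1×0.02 = 34.767.
ᾱ = 34.767 / 130.0 = 0.27.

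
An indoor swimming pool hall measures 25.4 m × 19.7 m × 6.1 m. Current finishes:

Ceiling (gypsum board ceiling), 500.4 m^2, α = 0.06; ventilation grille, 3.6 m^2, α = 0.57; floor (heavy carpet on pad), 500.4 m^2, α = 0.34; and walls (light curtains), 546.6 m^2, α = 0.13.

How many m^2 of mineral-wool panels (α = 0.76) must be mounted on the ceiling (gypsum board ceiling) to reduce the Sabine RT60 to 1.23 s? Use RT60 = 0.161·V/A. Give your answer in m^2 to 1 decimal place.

Summing Sᵢαᵢ: 30.024 + 2.052 + 170.136 + 71.058 → A₁ = 273.270 sabins.
V = 3052.318 m³. Target absorption A₂ = 0.161 × 3052.318 / 1.23 = 399.531 sabins.
ΔA needed = 399.531 − 273.270 = 126.261 sabins.
Net gain per m^2: Δα = 0.76 − 0.06 = 0.70.
Area = ΔA/Δα = 126.261/0.70 = 180.4 m^2.

180.4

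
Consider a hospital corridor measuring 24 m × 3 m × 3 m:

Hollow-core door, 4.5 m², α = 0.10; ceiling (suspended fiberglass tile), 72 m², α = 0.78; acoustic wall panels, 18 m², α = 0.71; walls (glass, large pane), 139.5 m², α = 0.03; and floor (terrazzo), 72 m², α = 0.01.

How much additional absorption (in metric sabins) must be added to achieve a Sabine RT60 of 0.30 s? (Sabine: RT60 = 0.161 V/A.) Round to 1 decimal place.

41.6 sabins

A₁ = Σ Sᵢαᵢ = 4.5*0.10 + 72*0.78 + 18*0.71 + 139.5*0.03 + 72*0.01 = 74.295 sabins.
V = 216 m³. Required absorption A₂ = 0.161 × 216 / 0.30 = 115.920 sabins.
ΔA = A₂ − A₁ = 115.920 − 74.295 = 41.6 sabins.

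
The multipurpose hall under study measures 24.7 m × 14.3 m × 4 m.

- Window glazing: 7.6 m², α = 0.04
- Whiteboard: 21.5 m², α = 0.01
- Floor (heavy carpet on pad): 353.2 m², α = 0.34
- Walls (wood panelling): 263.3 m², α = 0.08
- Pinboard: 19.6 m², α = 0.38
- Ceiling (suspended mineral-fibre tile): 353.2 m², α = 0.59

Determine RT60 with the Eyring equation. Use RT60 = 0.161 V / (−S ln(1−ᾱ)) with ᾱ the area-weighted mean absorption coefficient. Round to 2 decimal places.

Total surface area S = 7.6 + 21.5 + 353.2 + 263.3 + 19.6 + 353.2 = 1018.4 m².
Absorption A = 7.6×0.04 + 21.5×0.01 + 353.2×0.34 + 263.3×0.08 + 19.6×0.38 + 353.2×0.59 = 357.507 sabins.
Mean coefficient ᾱ = A/S = 0.3510.
−S·ln(1−ᾱ) = −1018.4 × ln(1 − 0.3510) = 440.277.
V = 24.7 × 14.3 × 4 = 1412.84 m³.
RT60 = 0.161 × 1412.84 / 440.277 = 0.52 s.

0.52 s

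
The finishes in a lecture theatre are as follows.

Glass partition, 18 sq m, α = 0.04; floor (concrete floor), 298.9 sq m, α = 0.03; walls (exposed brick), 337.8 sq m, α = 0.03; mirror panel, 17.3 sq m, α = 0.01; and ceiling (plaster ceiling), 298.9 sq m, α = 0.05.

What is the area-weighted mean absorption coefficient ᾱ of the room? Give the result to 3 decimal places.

S = Σ Sᵢ = 18 + 298.9 + 337.8 + 17.3 + 298.9 = 970.9 sq m.
Σ(Sᵢαᵢ) = 18·0.04 + 298.9·0.03 + 337.8·0.03 + 17.3·0.01 + 298.9·0.05 = 34.939.
ᾱ = A/S = 0.036.

0.036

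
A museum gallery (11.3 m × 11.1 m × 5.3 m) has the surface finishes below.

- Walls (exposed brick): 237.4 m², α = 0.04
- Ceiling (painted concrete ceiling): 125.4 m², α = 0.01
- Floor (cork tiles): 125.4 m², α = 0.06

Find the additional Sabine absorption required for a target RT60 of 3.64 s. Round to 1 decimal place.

11.1 sabins

A₁ = Σ Sᵢαᵢ = 237.4·0.04 + 125.4·0.01 + 125.4·0.06 = 18.274 sabins.
For T = 3.64 s, need A₂ = 0.161·V/T = 0.161·664.779/3.64 = 29.404 sabins.
Shortfall: 29.404 − 18.274 = 11.1 sabins.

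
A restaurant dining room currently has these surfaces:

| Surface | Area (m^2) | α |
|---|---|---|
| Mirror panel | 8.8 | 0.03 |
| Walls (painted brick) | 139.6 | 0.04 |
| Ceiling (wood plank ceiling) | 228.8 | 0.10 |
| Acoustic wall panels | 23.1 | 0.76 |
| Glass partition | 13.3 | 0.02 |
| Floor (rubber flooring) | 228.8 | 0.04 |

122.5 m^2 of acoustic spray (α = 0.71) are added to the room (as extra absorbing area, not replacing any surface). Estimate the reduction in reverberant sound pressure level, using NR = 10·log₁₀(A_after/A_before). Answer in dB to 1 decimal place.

4.1 dB

Total absorption A_before = 8.8*0.03 + 139.6*0.04 + 228.8*0.10 + 23.1*0.76 + 13.3*0.02 + 228.8*0.04
  = 0.264 + 5.584 + 22.880 + 17.556 + 0.266 + 9.152 = 55.702 m^2 sabins.
Treatment contributes 122.5·0.71 = 86.975 sabins.
A_after = 55.702 + 86.975 = 142.677 sabins.
NR = 10·log₁₀(142.677/55.702) = 4.1 dB.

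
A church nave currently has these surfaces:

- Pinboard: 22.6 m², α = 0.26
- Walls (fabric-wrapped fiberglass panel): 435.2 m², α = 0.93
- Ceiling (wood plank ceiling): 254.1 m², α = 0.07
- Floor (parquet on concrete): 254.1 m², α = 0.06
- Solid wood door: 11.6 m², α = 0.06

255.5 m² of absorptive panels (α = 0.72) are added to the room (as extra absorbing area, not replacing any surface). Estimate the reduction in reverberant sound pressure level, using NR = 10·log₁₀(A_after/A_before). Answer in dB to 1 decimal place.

1.5 dB

Equivalent absorption area: A_before = 22.6·0.26 + 435.2·0.93 + 254.1·0.07 + 254.1·0.06 + 11.6·0.06 = 444.341 m².
Added absorption = 255.5 × 0.72 = 183.960 sabins.
A_after = 444.341 + 183.960 = 628.301 sabins.
NR = 10·log₁₀(628.301/444.341) = 1.5 dB.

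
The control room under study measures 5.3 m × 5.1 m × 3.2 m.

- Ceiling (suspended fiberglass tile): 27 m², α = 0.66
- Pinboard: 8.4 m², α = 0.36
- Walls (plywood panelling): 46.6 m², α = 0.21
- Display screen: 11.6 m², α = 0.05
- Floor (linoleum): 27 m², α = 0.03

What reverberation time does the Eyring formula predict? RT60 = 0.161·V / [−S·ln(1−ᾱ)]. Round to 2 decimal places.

0.37 sec

Total surface area S = 27 + 8.4 + 46.6 + 11.6 + 27 = 120.6 m².
Absorption A = 27·0.66 + 8.4·0.36 + 46.6·0.21 + 11.6·0.05 + 27·0.03 = 32.020 sabins.
ᾱ = 32.020 / 120.6 = 0.2655.
−S·ln(1−ᾱ) = −120.6 × ln(1 − 0.2655) = 37.213.
V = 5.3 × 5.1 × 3.2 = 86.496 m³.
RT60 = 0.161 × 86.496 / 37.213 = 0.37 s.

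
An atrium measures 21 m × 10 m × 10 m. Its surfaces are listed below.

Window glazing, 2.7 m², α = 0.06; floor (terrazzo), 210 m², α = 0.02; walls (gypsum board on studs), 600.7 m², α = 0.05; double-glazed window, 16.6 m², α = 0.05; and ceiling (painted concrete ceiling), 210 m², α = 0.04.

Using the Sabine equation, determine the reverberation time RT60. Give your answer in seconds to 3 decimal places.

7.750 s

Equivalent absorption area: A = 2.7·0.06 + 210·0.02 + 600.7·0.05 + 16.6·0.05 + 210·0.04 = 43.627 m².
Room volume: 2100 m³.
Sabine: RT60 = 0.161 × 2100 / 43.627 = 7.750 s.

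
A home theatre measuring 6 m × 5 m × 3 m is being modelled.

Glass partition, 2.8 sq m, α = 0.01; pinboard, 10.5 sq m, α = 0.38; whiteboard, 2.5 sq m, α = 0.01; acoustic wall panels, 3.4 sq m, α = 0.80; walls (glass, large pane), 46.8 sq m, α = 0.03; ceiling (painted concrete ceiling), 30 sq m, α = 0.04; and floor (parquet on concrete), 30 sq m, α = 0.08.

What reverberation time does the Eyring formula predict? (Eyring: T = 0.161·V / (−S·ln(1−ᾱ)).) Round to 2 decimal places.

Total surface area S = 2.8 + 10.5 + 2.5 + 3.4 + 46.8 + 30 + 30 = 126.0 sq m.
Σ(Sᵢαᵢ) = 2.8×0.01 + 10.5×0.38 + 2.5×0.01 + 3.4×0.80 + 46.8×0.03 + 30×0.04 + 30×0.08 = 11.767.
Mean coefficient ᾱ = A/S = 0.0934.
Eyring denominator: −S ln(1−ᾱ) = 12.355.
V = 6 × 5 × 3 = 90 m³.
RT60 = 0.161 × 90 / 12.355 = 1.17 s.

1.17 sec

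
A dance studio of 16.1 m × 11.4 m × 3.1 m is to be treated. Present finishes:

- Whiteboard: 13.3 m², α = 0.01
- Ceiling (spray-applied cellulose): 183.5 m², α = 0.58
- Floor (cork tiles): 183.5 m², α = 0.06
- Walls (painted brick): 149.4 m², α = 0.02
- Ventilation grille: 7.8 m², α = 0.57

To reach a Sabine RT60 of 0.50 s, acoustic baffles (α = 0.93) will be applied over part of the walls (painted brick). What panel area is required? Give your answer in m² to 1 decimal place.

Equivalent absorption area: A₁ = 13.3*0.01 + 183.5*0.58 + 183.5*0.06 + 149.4*0.02 + 7.8*0.57 = 125.007 m².
V = 568.974 m³. Target absorption A₂ = 0.161 × 568.974 / 0.50 = 183.210 sabins.
ΔA needed = 183.210 − 125.007 = 58.203 sabins.
Net gain per m²: Δα = 0.93 − 0.02 = 0.91.
Panel area = 58.203 / 0.91 = 64.0 m².

64.0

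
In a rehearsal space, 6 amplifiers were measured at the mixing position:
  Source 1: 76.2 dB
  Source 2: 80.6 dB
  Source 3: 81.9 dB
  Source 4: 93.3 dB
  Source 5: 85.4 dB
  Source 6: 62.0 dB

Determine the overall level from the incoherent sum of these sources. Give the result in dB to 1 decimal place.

94.5 dB

Sum in the linear (power) domain: Σ 10^(Lᵢ/10) = 10^(76.2/10) + 10^(80.6/10) + 10^(81.9/10) + 10^(93.3/10) + 10^(85.4/10) + 10^(62.0/10) = 2.798e+09.
Back to dB: 10·log₁₀ Σ = 94.5 dB.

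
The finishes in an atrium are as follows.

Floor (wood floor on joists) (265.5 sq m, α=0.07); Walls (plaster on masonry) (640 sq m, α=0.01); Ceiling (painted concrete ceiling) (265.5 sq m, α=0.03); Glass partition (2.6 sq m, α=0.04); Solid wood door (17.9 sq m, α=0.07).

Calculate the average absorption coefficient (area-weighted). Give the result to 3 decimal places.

S = Σ Sᵢ = 265.5 + 640 + 265.5 + 2.6 + 17.9 = 1191.5 sq m.
A = 265.5·0.07 + 640·0.01 + 265.5·0.03 + 2.6·0.04 + 17.9·0.07 = 34.307 sabins.
ᾱ = 34.307 / 1191.5 = 0.029.

0.029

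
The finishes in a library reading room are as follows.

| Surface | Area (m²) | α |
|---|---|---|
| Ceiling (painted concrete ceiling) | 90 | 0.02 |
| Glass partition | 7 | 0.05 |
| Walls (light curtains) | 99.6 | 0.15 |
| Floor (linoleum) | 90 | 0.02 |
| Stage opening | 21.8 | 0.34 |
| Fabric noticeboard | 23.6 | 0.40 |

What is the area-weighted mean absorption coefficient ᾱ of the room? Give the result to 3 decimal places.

S = Σ Sᵢ = 90 + 7 + 99.6 + 90 + 21.8 + 23.6 = 332.0 m².
A = 90×0.02 + 7×0.05 + 99.6×0.15 + 90×0.02 + 21.8×0.34 + 23.6×0.40 = 35.742 sabins.
ᾱ = 35.742 / 332.0 = 0.108.

0.108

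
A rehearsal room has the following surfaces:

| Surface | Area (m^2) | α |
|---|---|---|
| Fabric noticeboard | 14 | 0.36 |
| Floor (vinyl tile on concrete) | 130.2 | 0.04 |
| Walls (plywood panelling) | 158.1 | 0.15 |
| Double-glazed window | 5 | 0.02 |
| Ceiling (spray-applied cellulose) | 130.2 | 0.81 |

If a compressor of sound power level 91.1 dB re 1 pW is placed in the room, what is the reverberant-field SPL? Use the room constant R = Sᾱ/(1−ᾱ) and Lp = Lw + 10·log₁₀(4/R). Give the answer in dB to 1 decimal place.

Σ(Sᵢαᵢ) = 14×0.36 + 130.2×0.04 + 158.1×0.15 + 5×0.02 + 130.2×0.81 = 139.525; total area S = 437.5 m^2.
ᾱ = 0.3189, so room constant R = A/(1−ᾱ) = 204.852 m^2.
Lp = Lw + 10 log₁₀(4/R) = 91.1 -17.09 = 74.0 dB.

74.0 dB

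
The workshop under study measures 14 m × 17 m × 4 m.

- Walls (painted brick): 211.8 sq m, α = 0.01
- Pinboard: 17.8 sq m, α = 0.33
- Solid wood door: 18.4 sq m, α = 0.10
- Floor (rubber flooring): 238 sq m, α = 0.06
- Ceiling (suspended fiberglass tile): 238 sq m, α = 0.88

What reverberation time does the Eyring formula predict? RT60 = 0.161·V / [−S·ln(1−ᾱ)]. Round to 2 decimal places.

S = Σ Sᵢ = 724.0 sq m.
Absorption A = 211.8·0.01 + 17.8·0.33 + 18.4·0.10 + 238·0.06 + 238·0.88 = 233.552 sabins.
Mean coefficient ᾱ = A/S = 0.3226.
Eyring denominator: −S ln(1−ᾱ) = 281.993.
V = 14 × 17 × 4 = 952 m³.
T = 0.161·V/[−S·ln(1−ᾱ)] = 0.161·952/281.993 = 0.54 s.

0.54 sec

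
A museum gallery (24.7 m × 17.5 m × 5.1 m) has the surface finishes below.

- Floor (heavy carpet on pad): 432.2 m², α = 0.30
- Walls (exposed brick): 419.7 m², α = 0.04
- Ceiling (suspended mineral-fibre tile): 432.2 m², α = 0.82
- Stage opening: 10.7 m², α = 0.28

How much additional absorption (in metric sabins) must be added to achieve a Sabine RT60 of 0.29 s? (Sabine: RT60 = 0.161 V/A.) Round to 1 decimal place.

A₁ = Σ Sᵢαᵢ = 432.2×0.30 + 419.7×0.04 + 432.2×0.82 + 10.7×0.28 = 503.848 sabins.
For T = 0.29 s, need A₂ = 0.161·V/T = 0.161·2204.475/0.29 = 1223.864 sabins.
ΔA = A₂ − A₁ = 1223.864 − 503.848 = 720.0 sabins.

720.0 sabins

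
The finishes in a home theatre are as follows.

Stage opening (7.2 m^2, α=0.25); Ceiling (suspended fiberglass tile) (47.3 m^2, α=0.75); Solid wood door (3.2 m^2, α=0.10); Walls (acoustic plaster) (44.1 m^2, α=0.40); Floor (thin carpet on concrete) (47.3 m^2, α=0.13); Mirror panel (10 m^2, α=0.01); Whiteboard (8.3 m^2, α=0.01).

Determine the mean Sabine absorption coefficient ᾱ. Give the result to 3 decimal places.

Total surface area S = 167.4 m^2.
A = 7.2*0.25 + 47.3*0.75 + 3.2*0.10 + 44.1*0.40 + 47.3*0.13 + 10*0.01 + 8.3*0.01 = 61.567 sabins.
ᾱ = 61.567 / 167.4 = 0.368.

0.368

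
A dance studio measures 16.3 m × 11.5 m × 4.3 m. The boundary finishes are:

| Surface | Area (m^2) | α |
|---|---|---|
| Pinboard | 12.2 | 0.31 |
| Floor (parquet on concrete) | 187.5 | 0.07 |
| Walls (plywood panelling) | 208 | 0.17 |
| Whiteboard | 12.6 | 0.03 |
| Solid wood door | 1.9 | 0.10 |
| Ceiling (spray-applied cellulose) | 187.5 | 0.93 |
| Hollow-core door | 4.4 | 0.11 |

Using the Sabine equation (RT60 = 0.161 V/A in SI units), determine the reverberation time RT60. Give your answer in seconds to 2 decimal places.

A = Σ Sᵢαᵢ = 12.2*0.31 + 187.5*0.07 + 208*0.17 + 12.6*0.03 + 1.9*0.10 + 187.5*0.93 + 4.4*0.11 = 227.694 sabins.
V = 16.3·11.5·4.3 = 806.035 m³.
Sabine: RT60 = 0.161 × 806.035 / 227.694 = 0.57 s.

0.57 s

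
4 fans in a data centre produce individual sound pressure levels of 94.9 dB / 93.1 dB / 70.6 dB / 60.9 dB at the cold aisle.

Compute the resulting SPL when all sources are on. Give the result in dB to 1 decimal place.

97.1 dB

Sum in the linear (power) domain: Σ 10^(Lᵢ/10) = 10^(94.9/10) + 10^(93.1/10) + 10^(70.6/10) + 10^(60.9/10) = 5.145e+09.
L_total = 10·log₁₀(5.145e+09) = 97.1 dB.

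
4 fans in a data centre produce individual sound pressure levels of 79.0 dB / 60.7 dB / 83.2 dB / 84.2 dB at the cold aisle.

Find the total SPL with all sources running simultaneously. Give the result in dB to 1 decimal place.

87.4 dB

Converting to relative power and adding: 10^(79.0/10) + 10^(60.7/10) + 10^(83.2/10) + 10^(84.2/10) = 5.526e+08.
L_total = 10·log₁₀(5.526e+08) = 87.4 dB.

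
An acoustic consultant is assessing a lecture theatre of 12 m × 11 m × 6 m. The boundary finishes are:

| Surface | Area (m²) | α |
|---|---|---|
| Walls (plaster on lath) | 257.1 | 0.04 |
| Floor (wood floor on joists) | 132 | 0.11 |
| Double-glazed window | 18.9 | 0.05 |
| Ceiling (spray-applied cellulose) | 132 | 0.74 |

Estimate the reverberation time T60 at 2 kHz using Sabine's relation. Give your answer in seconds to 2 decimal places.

1.03 s

Total absorption A = 257.1·0.04 + 132·0.11 + 18.9·0.05 + 132·0.74
  = 10.284 + 14.520 + 0.945 + 97.680 = 123.429 m² sabins.
Room volume: 792 m³.
RT60 = 0.161 · V / A = 0.161 × 792 / 123.429 = 1.03 s.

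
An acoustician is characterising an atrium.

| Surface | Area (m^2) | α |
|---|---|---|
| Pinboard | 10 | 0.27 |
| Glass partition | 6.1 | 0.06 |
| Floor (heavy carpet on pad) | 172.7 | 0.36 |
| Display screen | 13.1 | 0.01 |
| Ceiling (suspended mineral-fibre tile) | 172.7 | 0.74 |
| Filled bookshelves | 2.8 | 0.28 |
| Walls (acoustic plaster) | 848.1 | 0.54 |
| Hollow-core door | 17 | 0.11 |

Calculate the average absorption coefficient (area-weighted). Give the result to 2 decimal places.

0.53

Total surface area S = 1242.5 m^2.
A = 10·0.27 + 6.1·0.06 + 172.7·0.36 + 13.1·0.01 + 172.7·0.74 + 2.8·0.28 + 848.1·0.54 + 17·0.11 = 653.795 sabins.
ᾱ = 653.795 / 1242.5 = 0.53.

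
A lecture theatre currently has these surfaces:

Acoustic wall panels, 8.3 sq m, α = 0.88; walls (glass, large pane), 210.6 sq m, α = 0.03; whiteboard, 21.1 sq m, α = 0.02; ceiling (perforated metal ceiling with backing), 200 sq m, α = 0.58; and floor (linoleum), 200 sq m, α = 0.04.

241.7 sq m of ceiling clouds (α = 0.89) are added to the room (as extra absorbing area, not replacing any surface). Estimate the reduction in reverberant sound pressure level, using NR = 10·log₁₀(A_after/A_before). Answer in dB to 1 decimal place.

4.1 dB

A_before = Σ Sᵢαᵢ = 8.3×0.88 + 210.6×0.03 + 21.1×0.02 + 200×0.58 + 200×0.04 = 138.044 sabins.
Treatment contributes 241.7·0.89 = 215.113 sabins.
New total A_after = 353.157 sabins.
NR = 10·log₁₀(353.157/138.044) = 4.1 dB.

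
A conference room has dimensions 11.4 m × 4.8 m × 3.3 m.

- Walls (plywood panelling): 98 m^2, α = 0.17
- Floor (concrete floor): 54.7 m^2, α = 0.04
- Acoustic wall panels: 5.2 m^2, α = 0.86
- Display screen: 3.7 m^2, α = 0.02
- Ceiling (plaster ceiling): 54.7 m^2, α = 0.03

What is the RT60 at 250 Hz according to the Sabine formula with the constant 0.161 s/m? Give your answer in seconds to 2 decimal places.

Equivalent absorption area: A = 98×0.17 + 54.7×0.04 + 5.2×0.86 + 3.7×0.02 + 54.7×0.03 = 25.035 m^2.
Room volume: 180.576 m³.
T = 0.161 V/A = 0.161·180.576/25.035 = 1.16 s.

1.16 s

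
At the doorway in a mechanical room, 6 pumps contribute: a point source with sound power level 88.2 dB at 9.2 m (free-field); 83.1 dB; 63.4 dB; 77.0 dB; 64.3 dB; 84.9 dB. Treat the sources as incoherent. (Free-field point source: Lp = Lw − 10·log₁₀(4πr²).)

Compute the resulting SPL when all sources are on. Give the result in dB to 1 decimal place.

87.5 dB

Source at 9.2 m: Lp = 88.2 − 10·log₁₀(4π·9.2²) = 88.2 − 10·log₁₀(1063.618) = 57.9 dB.
Σ 10^(Lᵢ/10) = 5.688e+08.
Back to dB: 10·log₁₀ Σ = 87.5 dB.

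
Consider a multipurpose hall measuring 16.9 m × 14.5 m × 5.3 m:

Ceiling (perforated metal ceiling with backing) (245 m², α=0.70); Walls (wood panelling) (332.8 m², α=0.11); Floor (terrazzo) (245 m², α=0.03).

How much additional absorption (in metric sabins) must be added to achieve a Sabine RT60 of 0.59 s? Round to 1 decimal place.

139.0 sabins

Summing Sᵢαᵢ: 171.500 + 36.608 + 7.350 → A₁ = 215.458 sabins.
V = 1298.765 m³. Required absorption A₂ = 0.161 × 1298.765 / 0.59 = 354.409 sabins.
Shortfall: 354.409 − 215.458 = 139.0 sabins.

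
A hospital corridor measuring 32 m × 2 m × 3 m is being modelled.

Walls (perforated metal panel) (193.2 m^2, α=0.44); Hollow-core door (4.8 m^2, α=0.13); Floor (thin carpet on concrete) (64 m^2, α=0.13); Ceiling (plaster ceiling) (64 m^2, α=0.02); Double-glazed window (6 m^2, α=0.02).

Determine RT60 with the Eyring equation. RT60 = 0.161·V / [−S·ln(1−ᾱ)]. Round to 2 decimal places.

0.28 seconds

S = Σ Sᵢ = 332.0 m^2.
Σ(Sᵢαᵢ) = 193.2·0.44 + 4.8·0.13 + 64·0.13 + 64·0.02 + 6·0.02 = 95.352.
Mean coefficient ᾱ = A/S = 0.2872.
−S·ln(1−ᾱ) = −332.0 × ln(1 − 0.2872) = 112.400.
V = 32 × 2 × 3 = 192 m³.
T = 0.161·V/[−S·ln(1−ᾱ)] = 0.161·192/112.400 = 0.28 s.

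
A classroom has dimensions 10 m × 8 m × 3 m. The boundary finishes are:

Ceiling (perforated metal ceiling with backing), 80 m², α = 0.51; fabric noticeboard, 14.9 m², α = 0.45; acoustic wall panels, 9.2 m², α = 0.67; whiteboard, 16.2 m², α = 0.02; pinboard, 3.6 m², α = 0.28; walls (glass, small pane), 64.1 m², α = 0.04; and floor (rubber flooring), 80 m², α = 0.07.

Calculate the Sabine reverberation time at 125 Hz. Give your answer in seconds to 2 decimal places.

Summing Sᵢαᵢ: 40.800 + 6.705 + 6.164 + 0.324 + 1.008 + 2.564 + 5.600 → A = 63.165 sabins.
V = 10·8·3 = 240 m³.
Sabine: RT60 = 0.161 × 240 / 63.165 = 0.61 s.

0.61 s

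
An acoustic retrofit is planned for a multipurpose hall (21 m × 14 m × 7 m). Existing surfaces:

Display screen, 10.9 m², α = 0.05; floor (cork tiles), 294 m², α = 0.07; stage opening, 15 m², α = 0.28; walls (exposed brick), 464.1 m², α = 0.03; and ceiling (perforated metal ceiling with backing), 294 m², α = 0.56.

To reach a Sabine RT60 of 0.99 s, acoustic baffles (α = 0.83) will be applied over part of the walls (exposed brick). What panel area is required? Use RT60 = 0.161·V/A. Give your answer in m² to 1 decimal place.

163.5

A₁ = Σ Sᵢαᵢ = 10.9·0.05 + 294·0.07 + 15·0.28 + 464.1·0.03 + 294·0.56 = 203.888 sabins.
Required A₂ = 0.161·2058/0.99 = 334.685 sabins.
ΔA needed = 334.685 − 203.888 = 130.797 sabins.
Each m² of panel replacing the walls (exposed brick) adds (0.83 − 0.03) = 0.80 sabins.
Panel area = 130.797 / 0.80 = 163.5 m².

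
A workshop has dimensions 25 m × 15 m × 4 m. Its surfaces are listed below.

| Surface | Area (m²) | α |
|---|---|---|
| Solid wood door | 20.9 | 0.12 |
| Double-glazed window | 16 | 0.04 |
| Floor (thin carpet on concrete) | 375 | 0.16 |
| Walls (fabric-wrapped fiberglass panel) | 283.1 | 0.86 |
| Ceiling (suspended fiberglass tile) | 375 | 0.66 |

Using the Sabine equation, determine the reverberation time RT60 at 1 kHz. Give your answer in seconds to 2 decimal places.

A = Σ Sᵢαᵢ = 20.9*0.12 + 16*0.04 + 375*0.16 + 283.1*0.86 + 375*0.66 = 554.114 sabins.
Volume V = 25 × 15 × 4 = 1500 m³.
Sabine: RT60 = 0.161 × 1500 / 554.114 = 0.44 s.

0.44 s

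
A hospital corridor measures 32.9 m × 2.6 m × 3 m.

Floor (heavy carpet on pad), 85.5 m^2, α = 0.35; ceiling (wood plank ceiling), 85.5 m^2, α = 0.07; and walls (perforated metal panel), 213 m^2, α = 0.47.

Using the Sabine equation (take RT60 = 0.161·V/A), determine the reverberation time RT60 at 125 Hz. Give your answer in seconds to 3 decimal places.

0.304 seconds

A = Σ Sᵢαᵢ = 85.5·0.35 + 85.5·0.07 + 213·0.47 = 136.020 sabins.
V = 32.9·2.6·3 = 256.62 m³.
Sabine: RT60 = 0.161 × 256.62 / 136.020 = 0.304 s.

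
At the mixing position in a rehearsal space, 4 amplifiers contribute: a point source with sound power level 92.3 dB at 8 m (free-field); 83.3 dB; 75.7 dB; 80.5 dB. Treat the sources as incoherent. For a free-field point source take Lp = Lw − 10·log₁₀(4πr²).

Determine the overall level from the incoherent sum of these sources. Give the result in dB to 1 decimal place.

Source at 8 m: Lp = 92.3 − 10·log₁₀(4π·8²) = 92.3 − 10·log₁₀(804.248) = 63.2 dB.
Σ 10^(Lᵢ/10) = 3.652e+08.
L_total = 10·log₁₀(3.652e+08) = 85.6 dB.

85.6 dB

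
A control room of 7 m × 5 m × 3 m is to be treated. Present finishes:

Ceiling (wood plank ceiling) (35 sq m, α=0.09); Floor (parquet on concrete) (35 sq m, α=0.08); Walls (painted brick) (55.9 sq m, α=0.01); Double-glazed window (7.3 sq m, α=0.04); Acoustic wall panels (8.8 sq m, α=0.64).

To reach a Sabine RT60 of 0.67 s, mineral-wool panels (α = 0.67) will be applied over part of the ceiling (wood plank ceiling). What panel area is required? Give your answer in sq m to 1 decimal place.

A₁ = Σ Sᵢαᵢ = 35·0.09 + 35·0.08 + 55.9·0.01 + 7.3·0.04 + 8.8·0.64 = 12.433 sabins.
V = 105 m³. Target absorption A₂ = 0.161 × 105 / 0.67 = 25.231 sabins.
ΔA needed = 25.231 − 12.433 = 12.798 sabins.
Net gain per sq m: Δα = 0.67 − 0.09 = 0.58.
Area = ΔA/Δα = 12.798/0.58 = 22.1 sq m.

22.1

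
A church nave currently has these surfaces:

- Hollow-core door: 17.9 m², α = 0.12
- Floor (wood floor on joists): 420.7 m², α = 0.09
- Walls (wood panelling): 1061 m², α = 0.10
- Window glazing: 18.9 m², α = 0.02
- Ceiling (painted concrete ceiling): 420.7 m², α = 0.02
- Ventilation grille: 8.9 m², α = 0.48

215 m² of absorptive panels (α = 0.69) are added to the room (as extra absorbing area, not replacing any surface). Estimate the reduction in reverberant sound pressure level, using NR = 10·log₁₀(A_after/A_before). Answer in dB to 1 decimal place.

A_before = Σ Sᵢαᵢ = 17.9×0.12 + 420.7×0.09 + 1061×0.10 + 18.9×0.02 + 420.7×0.02 + 8.9×0.48 = 159.175 sabins.
Treatment contributes 215·0.69 = 148.350 sabins.
A_after = 159.175 + 148.350 = 307.525 sabins.
NR = 10·log₁₀(307.525/159.175) = 2.9 dB.

2.9 dB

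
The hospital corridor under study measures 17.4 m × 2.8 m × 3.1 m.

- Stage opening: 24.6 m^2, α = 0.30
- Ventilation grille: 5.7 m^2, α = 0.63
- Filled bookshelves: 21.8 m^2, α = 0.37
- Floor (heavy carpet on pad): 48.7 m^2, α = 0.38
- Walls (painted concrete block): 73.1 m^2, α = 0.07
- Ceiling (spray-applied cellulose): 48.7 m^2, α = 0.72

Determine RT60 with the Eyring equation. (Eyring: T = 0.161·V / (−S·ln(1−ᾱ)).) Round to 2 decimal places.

Total surface area S = 24.6 + 5.7 + 21.8 + 48.7 + 73.1 + 48.7 = 222.6 m^2.
Σ(Sᵢαᵢ) = 24.6·0.30 + 5.7·0.63 + 21.8·0.37 + 48.7·0.38 + 73.1·0.07 + 48.7·0.72 = 77.724.
Mean coefficient ᾱ = A/S = 0.3492.
Eyring denominator: −S ln(1−ᾱ) = 95.618.
V = 17.4 × 2.8 × 3.1 = 151.032 m³.
RT60 = 0.161 × 151.032 / 95.618 = 0.25 s.

0.25 s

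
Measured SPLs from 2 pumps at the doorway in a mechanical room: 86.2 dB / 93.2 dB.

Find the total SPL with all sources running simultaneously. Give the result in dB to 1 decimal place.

94.0 dB

Converting to relative power and adding: 10^(86.2/10) + 10^(93.2/10) = 2.506e+09.
Combined level = 10 log₁₀(2.506e+09) = 94.0 dB.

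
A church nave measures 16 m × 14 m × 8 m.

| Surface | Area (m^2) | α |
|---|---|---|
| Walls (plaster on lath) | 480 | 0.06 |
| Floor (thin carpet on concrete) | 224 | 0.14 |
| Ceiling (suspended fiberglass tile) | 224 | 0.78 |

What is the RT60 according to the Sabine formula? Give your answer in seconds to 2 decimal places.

1.23 sec

Summing Sᵢαᵢ: 28.800 + 31.360 + 174.720 → A = 234.880 sabins.
V = 16·14·8 = 1792 m³.
Sabine: RT60 = 0.161 × 1792 / 234.880 = 1.23 s.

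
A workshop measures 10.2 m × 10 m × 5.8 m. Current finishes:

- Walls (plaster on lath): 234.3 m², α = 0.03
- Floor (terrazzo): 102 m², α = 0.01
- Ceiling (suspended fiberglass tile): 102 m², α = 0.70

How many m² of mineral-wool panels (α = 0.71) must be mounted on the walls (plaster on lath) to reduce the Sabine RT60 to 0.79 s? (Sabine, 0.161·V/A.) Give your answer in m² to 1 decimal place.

60.5

Summing Sᵢαᵢ: 7.029 + 1.020 + 71.400 → A₁ = 79.449 sabins.
V = 591.6 m³. Target absorption A₂ = 0.161 × 591.6 / 0.79 = 120.567 sabins.
Absorption to add: 120.567 − 79.449 = 41.118 sabins.
Net gain per m²: Δα = 0.71 − 0.03 = 0.68.
Panel area = 41.118 / 0.68 = 60.5 m².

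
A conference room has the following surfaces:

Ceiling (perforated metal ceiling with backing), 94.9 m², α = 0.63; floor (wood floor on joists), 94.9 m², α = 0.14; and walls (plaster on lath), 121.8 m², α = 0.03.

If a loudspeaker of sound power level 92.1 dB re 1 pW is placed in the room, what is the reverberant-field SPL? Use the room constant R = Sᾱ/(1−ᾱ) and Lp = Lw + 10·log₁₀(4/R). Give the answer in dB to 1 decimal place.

Σ(Sᵢαᵢ) = 94.9·0.63 + 94.9·0.14 + 121.8·0.03 = 76.727; total area S = 311.6 m².
ᾱ = 0.2462, so room constant R = A/(1−ᾱ) = 101.787 m².
Lp = Lw + 10 log₁₀(4/R) = 92.1 -14.06 = 78.0 dB.

78.0 dB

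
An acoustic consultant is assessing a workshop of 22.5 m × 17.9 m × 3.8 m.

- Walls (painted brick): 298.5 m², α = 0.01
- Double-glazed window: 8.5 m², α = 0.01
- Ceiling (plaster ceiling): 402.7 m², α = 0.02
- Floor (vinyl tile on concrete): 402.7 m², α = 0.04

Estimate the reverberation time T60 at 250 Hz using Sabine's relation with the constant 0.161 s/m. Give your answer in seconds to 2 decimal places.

Summing Sᵢαᵢ: 2.985 + 0.085 + 8.054 + 16.108 → A = 27.232 sabins.
V = 22.5·17.9·3.8 = 1530.45 m³.
T = 0.161 V/A = 0.161·1530.45/27.232 = 9.05 s.

9.05 s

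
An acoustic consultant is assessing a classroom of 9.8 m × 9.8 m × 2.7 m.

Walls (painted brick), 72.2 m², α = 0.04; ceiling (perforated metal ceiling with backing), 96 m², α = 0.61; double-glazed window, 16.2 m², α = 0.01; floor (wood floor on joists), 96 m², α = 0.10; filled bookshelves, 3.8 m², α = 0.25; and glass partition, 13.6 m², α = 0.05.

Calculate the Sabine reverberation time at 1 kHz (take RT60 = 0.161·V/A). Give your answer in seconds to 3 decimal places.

Total absorption A = 72.2*0.04 + 96*0.61 + 16.2*0.01 + 96*0.10 + 3.8*0.25 + 13.6*0.05
  = 2.888 + 58.560 + 0.162 + 9.600 + 0.950 + 0.680 = 72.840 m² sabins.
Room volume: 259.308 m³.
RT60 = 0.161 · V / A = 0.161 × 259.308 / 72.840 = 0.573 s.

0.573 sec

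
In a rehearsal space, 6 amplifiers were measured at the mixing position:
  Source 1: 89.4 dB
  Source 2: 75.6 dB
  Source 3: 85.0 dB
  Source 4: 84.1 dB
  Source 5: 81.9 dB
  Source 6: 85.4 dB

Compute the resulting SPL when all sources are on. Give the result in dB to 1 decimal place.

93.0 dB

Converting to relative power and adding: 10^(89.4/10) + 10^(75.6/10) + 10^(85.0/10) + 10^(84.1/10) + 10^(81.9/10) + 10^(85.4/10) = 1.982e+09.
Back to dB: 10·log₁₀ Σ = 93.0 dB.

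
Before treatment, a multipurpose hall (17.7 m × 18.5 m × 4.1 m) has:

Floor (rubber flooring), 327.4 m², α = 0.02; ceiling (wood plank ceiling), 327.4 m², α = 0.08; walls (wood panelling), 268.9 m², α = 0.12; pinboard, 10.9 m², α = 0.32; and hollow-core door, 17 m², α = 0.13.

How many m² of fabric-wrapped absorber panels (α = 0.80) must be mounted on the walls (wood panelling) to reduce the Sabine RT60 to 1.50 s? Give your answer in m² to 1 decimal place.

107.9

Total absorption A₁ = 327.4*0.02 + 327.4*0.08 + 268.9*0.12 + 10.9*0.32 + 17*0.13
  = 6.548 + 26.192 + 32.268 + 3.488 + 2.210 = 70.706 m² sabins.
V = 1342.545 m³. Target absorption A₂ = 0.161 × 1342.545 / 1.50 = 144.100 sabins.
ΔA needed = 144.100 − 70.706 = 73.394 sabins.
Net gain per m²: Δα = 0.80 − 0.12 = 0.68.
Area = ΔA/Δα = 73.394/0.68 = 107.9 m².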